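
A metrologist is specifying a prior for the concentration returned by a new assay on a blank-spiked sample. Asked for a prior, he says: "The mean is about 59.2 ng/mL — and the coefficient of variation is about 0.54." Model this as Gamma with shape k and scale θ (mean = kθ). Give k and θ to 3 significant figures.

For Gamma(k, scale θ): mean = kθ, variance = kθ², so CV = 1/√k.
CV = 0.54, hence k = 1/CV² = 3.43.
Then θ = mean/k = 59.2/3.43 = 17.3.

k ≈ 3.43, θ ≈ 17.3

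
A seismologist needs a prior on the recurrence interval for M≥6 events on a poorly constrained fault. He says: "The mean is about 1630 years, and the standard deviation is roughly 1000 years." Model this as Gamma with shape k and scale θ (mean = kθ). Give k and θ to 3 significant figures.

k ≈ 2.66, θ ≈ 613

For Gamma(k, scale θ): mean = kθ, variance = kθ², so CV = 1/√k.
CV = SD/mean = 1000/1630 = 0.6135, hence k = 1/CV² = 2.66.
Then θ = mean/k = 1630/2.66 = 613.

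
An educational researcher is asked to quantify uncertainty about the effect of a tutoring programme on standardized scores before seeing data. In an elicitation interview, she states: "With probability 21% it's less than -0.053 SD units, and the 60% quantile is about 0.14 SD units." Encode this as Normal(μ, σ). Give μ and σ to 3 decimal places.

μ = 0.094, σ = 0.182

The p-quantile of Normal(μ,σ) is μ + z_p·σ, with z_{0.21} = -0.8064 and z_{0.6} = 0.2533.
Eliminate σ: μ = (z₂·x₁ − z₁·x₂)/(z₂ − z₁) = (0.2533·-0.053 − (-0.8064)·0.14)/1.06 = 0.094.
Then σ = (x₂ − x₁)/(z₂ − z₁) = (0.14 − -0.053)/1.06 = 0.182.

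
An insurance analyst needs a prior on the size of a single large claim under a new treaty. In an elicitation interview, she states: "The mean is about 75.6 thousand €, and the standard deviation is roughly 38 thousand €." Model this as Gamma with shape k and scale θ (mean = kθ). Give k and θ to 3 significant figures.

For Gamma(k, scale θ): mean = kθ, variance = kθ², so CV = 1/√k.
CV = SD/mean = 38/75.6 = 0.5026, hence k = 1/CV² = 3.96.
Then θ = mean/k = 75.6/3.96 = 19.1.

k ≈ 3.96, θ ≈ 19.1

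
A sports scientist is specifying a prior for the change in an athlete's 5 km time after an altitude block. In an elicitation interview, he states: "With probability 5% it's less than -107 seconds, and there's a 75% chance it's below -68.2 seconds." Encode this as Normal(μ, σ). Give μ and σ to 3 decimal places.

For Normal(μ,σ), the p-quantile is μ + z_p·σ. Here z_{0.05} = -1.645, z_{0.75} = 0.6745.
So -107 = μ − 1.645σ and -68.2 = μ + 0.6745σ.
Subtracting: σ = (-68.2 − -107)/(0.6745 − (-1.645)) = 16.729.
Then μ = -107 − (-1.645)·16.729 = -79.483.

μ = -79.483, σ = 16.729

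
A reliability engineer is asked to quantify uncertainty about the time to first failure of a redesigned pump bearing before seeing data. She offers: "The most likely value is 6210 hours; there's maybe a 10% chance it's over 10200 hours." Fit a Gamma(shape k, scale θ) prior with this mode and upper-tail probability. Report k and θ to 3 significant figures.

Gamma(k,θ) with k>1 has mode (k−1)θ, so θ = 6210/(k−1).
Need P(X < 10200) = 0.9 with θ tied to k this way. Start at k = 2, θ = 6210: P(X<10200) ≈ 0.489.
Too low — raise k to concentrate. Iterating converges to k ≈ 8.66.
Then θ = 6210/(8.66−1) ≈ 811.

k ≈ 8.66, θ ≈ 811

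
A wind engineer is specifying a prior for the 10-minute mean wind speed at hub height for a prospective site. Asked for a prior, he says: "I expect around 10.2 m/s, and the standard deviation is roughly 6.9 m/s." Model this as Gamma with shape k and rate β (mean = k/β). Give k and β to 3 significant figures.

k ≈ 2.19, β ≈ 0.214

For Gamma(k, rate β): mean = k/β, variance = k/β², so CV = 1/√k.
CV = SD/mean = 6.9/10.2 = 0.6765, hence k = 1/CV² = 2.19.
Then β = k/mean = 2.19/10.2 = 0.214.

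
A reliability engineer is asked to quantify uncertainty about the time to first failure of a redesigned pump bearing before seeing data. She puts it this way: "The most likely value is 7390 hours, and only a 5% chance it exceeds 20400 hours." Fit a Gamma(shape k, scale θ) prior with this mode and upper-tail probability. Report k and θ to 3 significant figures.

k ≈ 3.6, θ ≈ 2840

Gamma(k,θ) with k>1 has mode (k−1)θ, so θ = 7390/(k−1).
Need P(X < 20400) = 0.95 with θ tied to k this way. Start at k = 2, θ = 7390: P(X<20400) ≈ 0.762.
Too low — raise k to concentrate. Iterating converges to k ≈ 3.6.
Then θ = 7390/(3.6−1) ≈ 2840.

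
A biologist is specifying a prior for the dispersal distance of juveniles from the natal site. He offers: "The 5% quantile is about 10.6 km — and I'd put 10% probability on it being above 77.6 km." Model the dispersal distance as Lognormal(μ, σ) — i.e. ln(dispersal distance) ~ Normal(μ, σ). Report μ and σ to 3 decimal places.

μ ≈ 3.480, σ ≈ 0.680

If T ~ Lognormal(μ,σ) then ln T ~ Normal(μ,σ), so the p-quantile of ln T is μ + z_p·σ.
ln(10.6) = 2.361 and ln(77.6) = 4.352; z_{0.05} = -1.645, z_{0.9} = 1.282.
σ = (4.352 − 2.361)/(1.282 − (-1.645)) = 0.680.
μ = 2.361 − (-1.645)·0.680 = 3.480.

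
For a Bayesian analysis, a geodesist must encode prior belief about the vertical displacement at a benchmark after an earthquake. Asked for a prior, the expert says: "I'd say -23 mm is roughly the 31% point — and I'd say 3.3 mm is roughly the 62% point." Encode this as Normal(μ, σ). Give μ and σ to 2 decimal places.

The p-quantile of Normal(μ,σ) is μ + z_p·σ, with z_{0.31} = -0.4959 and z_{0.62} = 0.3055.
Eliminate σ: μ = (z₂·x₁ − z₁·x₂)/(z₂ − z₁) = (0.3055·-23 − (-0.4959)·3.3)/0.8013 = -6.73.
Then σ = (x₂ − x₁)/(z₂ − z₁) = (3.3 − -23)/0.8013 = 32.82.

μ = -6.73, σ = 32.82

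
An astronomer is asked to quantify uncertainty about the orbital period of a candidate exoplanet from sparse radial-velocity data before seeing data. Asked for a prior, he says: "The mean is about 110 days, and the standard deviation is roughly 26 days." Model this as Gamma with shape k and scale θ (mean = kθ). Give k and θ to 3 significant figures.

k ≈ 17.9, θ ≈ 6.15

For Gamma(k, scale θ): mean = kθ, variance = kθ², so CV = 1/√k.
CV = SD/mean = 26/110 = 0.2364, hence k = 1/CV² = 17.9.
Then θ = mean/k = 110/17.9 = 6.15.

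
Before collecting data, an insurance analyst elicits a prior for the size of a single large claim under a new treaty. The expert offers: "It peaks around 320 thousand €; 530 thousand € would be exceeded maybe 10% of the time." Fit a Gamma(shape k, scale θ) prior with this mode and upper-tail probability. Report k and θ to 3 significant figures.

k ≈ 8.41, θ ≈ 43.2

Gamma(k,θ) with k>1 has mode (k−1)θ, so θ = 320/(k−1).
Need P(X < 530) = 0.9 with θ tied to k this way. Start at k = 2, θ = 320: P(X<530) ≈ 0.493.
Too low — raise k to concentrate. Iterating converges to k ≈ 8.41.
Then θ = 320/(8.41−1) ≈ 43.2.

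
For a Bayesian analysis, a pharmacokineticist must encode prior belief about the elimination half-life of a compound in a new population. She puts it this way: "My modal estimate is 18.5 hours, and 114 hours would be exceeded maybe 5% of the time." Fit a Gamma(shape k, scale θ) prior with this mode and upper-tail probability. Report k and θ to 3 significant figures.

k ≈ 1.69, θ ≈ 27

Gamma(k,θ) with k>1 has mode (k−1)θ, so θ = 18.5/(k−1).
Need P(X < 114) = 0.95 with θ tied to k this way. Start at k = 2, θ = 18.5: P(X<114) ≈ 0.985.
Too high — lower k to spread out. Iterating converges to k ≈ 1.69.
Then θ = 18.5/(1.69−1) ≈ 27.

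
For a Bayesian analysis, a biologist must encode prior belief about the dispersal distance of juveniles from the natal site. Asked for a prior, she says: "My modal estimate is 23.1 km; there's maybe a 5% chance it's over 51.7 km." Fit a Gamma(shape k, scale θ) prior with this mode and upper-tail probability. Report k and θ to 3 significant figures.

k ≈ 5.23, θ ≈ 5.46

Gamma(k,θ) with k>1 has mode (k−1)θ, so θ = 23.1/(k−1).
Need P(X < 51.7) = 0.95 with θ tied to k this way. Start at k = 2, θ = 23.1: P(X<51.7) ≈ 0.655.
Too low — raise k to concentrate. Iterating converges to k ≈ 5.23.
Then θ = 23.1/(5.23−1) ≈ 5.46.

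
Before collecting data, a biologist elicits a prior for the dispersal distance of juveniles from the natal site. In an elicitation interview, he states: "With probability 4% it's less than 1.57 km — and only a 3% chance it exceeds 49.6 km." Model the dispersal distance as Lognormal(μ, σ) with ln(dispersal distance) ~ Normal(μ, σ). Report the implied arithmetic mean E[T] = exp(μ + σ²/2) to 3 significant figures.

E[T] ≈ 13 km

If T ~ Lognormal(μ,σ) then ln T ~ Normal(μ,σ), so the p-quantile of ln T is μ + z_p·σ.
ln(1.57) = 0.4511 and ln(49.6) = 3.904; z_{0.04} = -1.751, z_{0.97} = 1.881.
σ = (3.904 − 0.4511)/(1.881 − (-1.751)) = 0.951.
μ = 0.4511 − (-1.751)·0.951 = 2.116.
E[T] = exp(μ + σ²/2) = exp(2.116 + 0.4520) = 13 km.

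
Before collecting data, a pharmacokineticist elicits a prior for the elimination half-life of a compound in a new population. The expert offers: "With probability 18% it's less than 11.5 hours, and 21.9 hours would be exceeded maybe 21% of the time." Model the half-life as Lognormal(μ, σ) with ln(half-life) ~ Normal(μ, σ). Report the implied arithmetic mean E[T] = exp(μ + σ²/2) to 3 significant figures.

If T ~ Lognormal(μ,σ) then ln T ~ Normal(μ,σ), so the p-quantile of ln T is μ + z_p·σ.
ln(11.5) = 2.442 and ln(21.9) = 3.086; z_{0.18} = -0.9154, z_{0.79} = 0.8064.
σ = (3.086 − 2.442)/(0.8064 − (-0.9154)) = 0.374.
μ = 2.442 − (-0.9154)·0.374 = 2.785.
E[T] = exp(μ + σ²/2) = exp(2.785 + 0.0700) = 17.4 hours.

E[T] ≈ 17.4 hours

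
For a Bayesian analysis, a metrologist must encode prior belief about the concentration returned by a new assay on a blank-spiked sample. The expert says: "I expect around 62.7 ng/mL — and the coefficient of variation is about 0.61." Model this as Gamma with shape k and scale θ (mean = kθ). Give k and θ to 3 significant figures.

For Gamma(k, scale θ): mean = kθ, variance = kθ², so CV = 1/√k.
CV = 0.61, hence k = 1/CV² = 2.69.
Then θ = mean/k = 62.7/2.69 = 23.3.

k ≈ 2.69, θ ≈ 23.3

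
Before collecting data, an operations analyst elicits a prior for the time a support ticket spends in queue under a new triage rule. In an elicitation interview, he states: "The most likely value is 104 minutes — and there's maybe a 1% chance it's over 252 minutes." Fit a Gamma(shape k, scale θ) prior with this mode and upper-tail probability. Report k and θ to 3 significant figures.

k ≈ 7.03, θ ≈ 17.2

Gamma(k,θ) with k>1 has mode (k−1)θ, so θ = 104/(k−1).
Need P(X < 252) = 0.99 with θ tied to k this way. Start at k = 2, θ = 104: P(X<252) ≈ 0.697.
Too low — raise k to concentrate. Iterating converges to k ≈ 7.03.
Then θ = 104/(7.03−1) ≈ 17.2.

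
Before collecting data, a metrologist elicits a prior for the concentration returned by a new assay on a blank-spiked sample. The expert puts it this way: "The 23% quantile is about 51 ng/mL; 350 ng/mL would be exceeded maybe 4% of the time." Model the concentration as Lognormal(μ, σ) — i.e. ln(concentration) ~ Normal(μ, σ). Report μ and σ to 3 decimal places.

If T ~ Lognormal(μ,σ) then ln T ~ Normal(μ,σ), so the p-quantile of ln T is μ + z_p·σ.
ln(51) = 3.932 and ln(350) = 5.858; z_{0.23} = -0.7388, z_{0.96} = 1.751.
σ = (5.858 − 3.932)/(1.751 − (-0.7388)) = 0.774.
μ = 3.932 − (-0.7388)·0.774 = 4.503.

μ ≈ 4.503, σ ≈ 0.774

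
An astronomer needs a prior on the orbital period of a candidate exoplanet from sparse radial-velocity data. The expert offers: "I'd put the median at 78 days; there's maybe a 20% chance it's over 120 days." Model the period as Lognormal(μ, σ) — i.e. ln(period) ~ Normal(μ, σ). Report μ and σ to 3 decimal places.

If T ~ Lognormal(μ,σ) then ln T ~ Normal(μ,σ), so the p-quantile of ln T is μ + z_p·σ.
ln(78) = 4.357 and ln(120) = 4.787; z_{0.5} = 0, z_{0.8} = 0.8416.
σ = (4.787 − 4.357)/(0.8416 − (0)) = 0.512.
μ = 4.357 − (0)·0.512 = 4.357.

μ ≈ 4.357, σ ≈ 0.512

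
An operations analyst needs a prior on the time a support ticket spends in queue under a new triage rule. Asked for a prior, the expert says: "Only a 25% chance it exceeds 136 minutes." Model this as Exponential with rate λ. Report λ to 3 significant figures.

P(T > 136.0) = e^(−λ·136.0) = 0.25, so λ = −ln(0.25)/136.0 = 0.0102.

λ ≈ 0.0102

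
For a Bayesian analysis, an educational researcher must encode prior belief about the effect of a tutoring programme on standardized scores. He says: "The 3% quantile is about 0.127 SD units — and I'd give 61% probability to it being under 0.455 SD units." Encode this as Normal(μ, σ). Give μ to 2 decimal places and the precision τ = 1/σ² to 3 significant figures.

For Normal(μ,σ), the p-quantile is μ + z_p·σ. Here z_{0.03} = -1.881, z_{0.61} = 0.2793.
So 0.127 = μ − 1.881σ and 0.455 = μ + 0.2793σ.
Subtracting: σ = (0.455 − 0.127)/(0.2793 − (-1.881)) = 0.15.
Then μ = 0.127 − (-1.881)·0.15 = 0.41.
Precision τ = 1/σ² = 1/0.1518² = 43.4.

μ = 0.41, τ = 43.4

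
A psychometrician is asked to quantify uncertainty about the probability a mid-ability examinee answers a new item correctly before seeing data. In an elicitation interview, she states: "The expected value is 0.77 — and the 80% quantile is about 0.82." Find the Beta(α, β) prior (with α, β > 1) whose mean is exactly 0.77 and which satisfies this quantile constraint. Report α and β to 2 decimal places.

α ≈ 39.86, β ≈ 11.91

With mean 0.77 fixed, write α = 0.77s, β = 0.23s where s = α+β.
Need P(θ < 0.82) = 0.8 under Beta(0.77s, 0.23s). Normal approximation: (q−m)/√(m(1−m)/s) ≈ z_{0.8} = 0.842, so s ≈ 0.77·0.23·(0.842)²/(0.82−0.77)² = 50.2.
At s = 50.2: P(θ<0.82) ≈ 0.796. Adjusting to match 0.8 gives s ≈ 51.77.
So α = 0.77·51.77 ≈ 39.86, β = 0.23·51.77 ≈ 11.91.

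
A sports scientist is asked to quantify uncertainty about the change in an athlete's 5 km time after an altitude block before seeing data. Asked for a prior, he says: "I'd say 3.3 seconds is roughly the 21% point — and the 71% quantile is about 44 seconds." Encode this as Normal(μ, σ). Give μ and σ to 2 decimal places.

μ = 27.44, σ = 29.93

For Normal(μ,σ), the p-quantile is μ + z_p·σ. Here z_{0.21} = -0.8064, z_{0.71} = 0.5534.
So 3.3 = μ − 0.8064σ and 44 = μ + 0.5534σ.
Subtracting: σ = (44 − 3.3)/(0.5534 − (-0.8064)) = 29.93.
Then μ = 3.3 − (-0.8064)·29.93 = 27.44.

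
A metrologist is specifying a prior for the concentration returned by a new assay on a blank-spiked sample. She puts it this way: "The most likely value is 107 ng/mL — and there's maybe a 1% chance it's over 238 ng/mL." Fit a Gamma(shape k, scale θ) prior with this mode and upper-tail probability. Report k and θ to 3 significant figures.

k ≈ 8.53, θ ≈ 14.2

Gamma(k,θ) with k>1 has mode (k−1)θ, so θ = 107/(k−1).
Need P(X < 238) = 0.99 with θ tied to k this way. Start at k = 2, θ = 107: P(X<238) ≈ 0.651.
Too low — raise k to concentrate. Iterating converges to k ≈ 8.53.
Then θ = 107/(8.53−1) ≈ 14.2.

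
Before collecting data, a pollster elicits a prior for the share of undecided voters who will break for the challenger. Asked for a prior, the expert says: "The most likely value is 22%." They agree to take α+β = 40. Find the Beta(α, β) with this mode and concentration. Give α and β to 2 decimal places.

For α,β > 1 the Beta mode is (α−1)/(α+β−2). With α+β = 40, the mode is (α−1)/38.
Set (α−1)/38 = 0.22 → α = 1 + 0.22·38 = 9.36.
β = 40 − α = 30.64.

α = 9.36, β = 30.64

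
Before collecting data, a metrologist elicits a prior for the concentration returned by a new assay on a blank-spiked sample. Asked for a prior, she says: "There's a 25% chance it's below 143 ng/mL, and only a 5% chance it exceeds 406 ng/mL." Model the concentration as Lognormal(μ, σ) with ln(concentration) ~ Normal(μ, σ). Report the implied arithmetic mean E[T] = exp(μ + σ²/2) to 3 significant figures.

E[T] ≈ 214 ng/mL

If T ~ Lognormal(μ,σ) then ln T ~ Normal(μ,σ), so the p-quantile of ln T is μ + z_p·σ.
ln(143) = 4.963 and ln(406) = 6.006; z_{0.25} = -0.6745, z_{0.95} = 1.645.
σ = (6.006 − 4.963)/(1.645 − (-0.6745)) = 0.450.
μ = 4.963 − (-0.6745)·0.450 = 5.266.
E[T] = exp(μ + σ²/2) = exp(5.266 + 0.1012) = 214 ng/mL.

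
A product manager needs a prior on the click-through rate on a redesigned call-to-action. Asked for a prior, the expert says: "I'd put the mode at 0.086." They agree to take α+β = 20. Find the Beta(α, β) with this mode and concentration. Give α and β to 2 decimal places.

For α,β > 1 the Beta mode is (α−1)/(α+β−2). With α+β = 20, the mode is (α−1)/18.
Set (α−1)/18 = 0.086 → α = 1 + 0.086·18 = 2.55.
β = 20 − α = 17.45.

α = 2.55, β = 17.45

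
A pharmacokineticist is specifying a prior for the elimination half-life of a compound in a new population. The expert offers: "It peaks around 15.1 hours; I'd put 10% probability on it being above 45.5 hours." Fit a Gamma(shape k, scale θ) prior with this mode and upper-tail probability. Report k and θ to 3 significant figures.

k ≈ 2.56, θ ≈ 9.67

Gamma(k,θ) with k>1 has mode (k−1)θ, so θ = 15.1/(k−1).
Need P(X < 45.5) = 0.9 with θ tied to k this way. Start at k = 2, θ = 15.1: P(X<45.5) ≈ 0.803.
Too low — raise k to concentrate. Iterating converges to k ≈ 2.56.
Then θ = 15.1/(2.56−1) ≈ 9.67.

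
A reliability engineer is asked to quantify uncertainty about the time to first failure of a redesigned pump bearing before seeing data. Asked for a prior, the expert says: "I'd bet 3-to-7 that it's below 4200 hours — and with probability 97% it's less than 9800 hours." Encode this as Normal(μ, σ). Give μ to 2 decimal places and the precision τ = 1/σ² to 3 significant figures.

μ = 5420.96, τ = 1.84e-07

For Normal(μ,σ), the p-quantile is μ + z_p·σ. Here z_{0.3} = -0.5244, z_{0.97} = 1.881.
So 4200 = μ − 0.5244σ and 9800 = μ + 1.881σ.
Subtracting: σ = (9800 − 4200)/(1.881 − (-0.5244)) = 2328.29.
Then μ = 4200 − (-0.5244)·2328.29 = 5420.96.
Precision τ = 1/σ² = 1/2328² = 1.84e-07.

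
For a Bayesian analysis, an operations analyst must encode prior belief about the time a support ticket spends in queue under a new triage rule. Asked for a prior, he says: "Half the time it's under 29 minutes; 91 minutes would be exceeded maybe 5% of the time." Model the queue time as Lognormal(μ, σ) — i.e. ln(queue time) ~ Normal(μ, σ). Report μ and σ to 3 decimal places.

μ ≈ 3.367, σ ≈ 0.695

If T ~ Lognormal(μ,σ) then ln T ~ Normal(μ,σ), so the p-quantile of ln T is μ + z_p·σ.
ln(29) = 3.367 and ln(91) = 4.511; z_{0.5} = 0, z_{0.95} = 1.645.
σ = (4.511 − 3.367)/(1.645 − (0)) = 0.695.
μ = 3.367 − (0)·0.695 = 3.367.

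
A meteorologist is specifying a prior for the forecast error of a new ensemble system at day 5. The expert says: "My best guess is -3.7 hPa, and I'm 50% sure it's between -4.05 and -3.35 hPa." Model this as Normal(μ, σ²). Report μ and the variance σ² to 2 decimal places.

A symmetric 50% interval runs μ ± z·σ with z = 0.6745.
Half-width = 0.35, so σ = 0.35/0.6745 = 0.519 and σ² = 0.27.
μ is the stated best guess, -3.70.

μ = -3.70, σ² = 0.27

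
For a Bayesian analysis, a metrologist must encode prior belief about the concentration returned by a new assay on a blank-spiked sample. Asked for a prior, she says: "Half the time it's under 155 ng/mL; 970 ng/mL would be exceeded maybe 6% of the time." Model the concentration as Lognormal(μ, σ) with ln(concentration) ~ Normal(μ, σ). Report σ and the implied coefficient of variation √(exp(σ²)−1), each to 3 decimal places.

If T ~ Lognormal(μ,σ) then ln T ~ Normal(μ,σ), so the p-quantile of ln T is μ + z_p·σ.
ln(155) = 5.043 and ln(970) = 6.877; z_{0.5} = 0, z_{0.94} = 1.555.
σ = (6.877 − 5.043)/(1.555 − (0)) = 1.180.
μ = 5.043 − (0)·1.180 = 5.043.
CV = √(exp(σ²)−1) = √(exp(1.3912)−1) = 1.738.

σ ≈ 1.180, CV ≈ 1.738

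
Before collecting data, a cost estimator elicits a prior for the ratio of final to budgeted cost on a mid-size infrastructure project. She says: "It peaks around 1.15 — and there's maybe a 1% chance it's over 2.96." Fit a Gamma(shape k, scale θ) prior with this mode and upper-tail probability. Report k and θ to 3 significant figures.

Gamma(k,θ) with k>1 has mode (k−1)θ, so θ = 1.15/(k−1).
Need P(X < 2.96) = 0.99 with θ tied to k this way. Start at k = 2, θ = 1.15: P(X<2.96) ≈ 0.728.
Too low — raise k to concentrate. Iterating converges to k ≈ 6.22.
Then θ = 1.15/(6.22−1) ≈ 0.22.

k ≈ 6.22, θ ≈ 0.22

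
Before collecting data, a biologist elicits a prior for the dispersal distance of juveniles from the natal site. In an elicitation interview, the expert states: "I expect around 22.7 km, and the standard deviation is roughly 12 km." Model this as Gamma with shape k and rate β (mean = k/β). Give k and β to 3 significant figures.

k ≈ 3.58, β ≈ 0.158

For Gamma(k, rate β): mean = k/β, variance = k/β², so CV = 1/√k.
CV = SD/mean = 12/22.7 = 0.5286, hence k = 1/CV² = 3.58.
Then β = k/mean = 3.58/22.7 = 0.158.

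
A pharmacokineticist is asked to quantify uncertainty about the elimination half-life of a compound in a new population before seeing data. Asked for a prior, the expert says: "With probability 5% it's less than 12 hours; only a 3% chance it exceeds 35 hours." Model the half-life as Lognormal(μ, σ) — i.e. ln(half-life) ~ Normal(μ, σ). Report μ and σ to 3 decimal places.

μ ≈ 2.984, σ ≈ 0.304

If T ~ Lognormal(μ,σ) then ln T ~ Normal(μ,σ), so the p-quantile of ln T is μ + z_p·σ.
ln(12) = 2.485 and ln(35) = 3.555; z_{0.05} = -1.645, z_{0.97} = 1.881.
σ = (3.555 − 2.485)/(1.881 − (-1.645)) = 0.304.
μ = 2.485 − (-1.645)·0.304 = 2.984.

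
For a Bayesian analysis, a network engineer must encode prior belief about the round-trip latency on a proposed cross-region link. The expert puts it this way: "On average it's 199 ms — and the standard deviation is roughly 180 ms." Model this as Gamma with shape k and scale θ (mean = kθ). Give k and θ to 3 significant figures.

For Gamma(k, scale θ): mean = kθ, variance = kθ², so CV = 1/√k.
CV = SD/mean = 180/199 = 0.9045, hence k = 1/CV² = 1.22.
Then θ = mean/k = 199/1.22 = 163.

k ≈ 1.22, θ ≈ 163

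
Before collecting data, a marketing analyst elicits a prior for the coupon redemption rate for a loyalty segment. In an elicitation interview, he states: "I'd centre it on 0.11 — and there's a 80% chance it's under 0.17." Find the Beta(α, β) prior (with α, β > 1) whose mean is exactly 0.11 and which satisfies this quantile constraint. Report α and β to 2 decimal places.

α ≈ 1.56, β ≈ 12.65

With mean 0.11 fixed, write α = 0.11s, β = 0.89s where s = α+β.
Need P(θ < 0.17) = 0.8 under Beta(0.11s, 0.89s). Normal approximation: (q−m)/√(m(1−m)/s) ≈ z_{0.8} = 0.842, so s ≈ 0.11·0.89·(0.842)²/(0.17−0.11)² = 19.3.
At s = 19.3: P(θ<0.17) ≈ 0.820. Adjusting to match 0.8 gives s ≈ 14.22.
So α = 0.11·14.22 ≈ 1.56, β = 0.89·14.22 ≈ 12.65.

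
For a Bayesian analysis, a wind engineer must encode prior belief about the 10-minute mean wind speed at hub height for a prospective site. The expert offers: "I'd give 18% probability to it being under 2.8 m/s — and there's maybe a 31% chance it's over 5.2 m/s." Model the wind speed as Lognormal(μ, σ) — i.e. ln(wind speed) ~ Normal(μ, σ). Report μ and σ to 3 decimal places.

μ ≈ 1.431, σ ≈ 0.439

If T ~ Lognormal(μ,σ) then ln T ~ Normal(μ,σ), so the p-quantile of ln T is μ + z_p·σ.
ln(2.8) = 1.03 and ln(5.2) = 1.649; z_{0.18} = -0.9154, z_{0.69} = 0.4959.
σ = (1.649 − 1.03)/(0.4959 − (-0.9154)) = 0.439.
μ = 1.03 − (-0.9154)·0.439 = 1.431.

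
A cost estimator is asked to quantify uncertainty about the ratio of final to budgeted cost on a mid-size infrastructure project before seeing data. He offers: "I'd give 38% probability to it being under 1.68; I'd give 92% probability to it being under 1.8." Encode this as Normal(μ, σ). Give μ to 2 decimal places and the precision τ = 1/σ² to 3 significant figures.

The p-quantile of Normal(μ,σ) is μ + z_p·σ, with z_{0.38} = -0.3055 and z_{0.92} = 1.405.
Eliminate σ: μ = (z₂·x₁ − z₁·x₂)/(z₂ − z₁) = (1.405·1.68 − (-0.3055)·1.8)/1.711 = 1.70.
Then σ = (x₂ − x₁)/(z₂ − z₁) = (1.8 − 1.68)/1.711 = 0.07.
Precision τ = 1/σ² = 1/0.07015² = 203.

μ = 1.70, τ = 203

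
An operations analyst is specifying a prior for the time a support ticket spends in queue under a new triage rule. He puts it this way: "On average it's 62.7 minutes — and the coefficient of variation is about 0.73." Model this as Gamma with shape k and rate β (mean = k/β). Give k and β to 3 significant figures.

k ≈ 1.88, β ≈ 0.0299

For Gamma(k, rate β): mean = k/β, variance = k/β², so CV = 1/√k.
CV = 0.73, hence k = 1/CV² = 1.88.
Then β = k/mean = 1.88/62.7 = 0.0299.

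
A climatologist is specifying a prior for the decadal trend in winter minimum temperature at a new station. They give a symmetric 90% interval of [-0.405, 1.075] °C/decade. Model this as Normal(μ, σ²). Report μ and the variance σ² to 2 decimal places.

A symmetric 90% interval runs μ ± z·σ with z = 1.645.
Half-width = 0.74, so σ = 0.74/1.645 = 0.450 and σ² = 0.20.
μ is the interval midpoint, 0.34.

μ = 0.34, σ² = 0.20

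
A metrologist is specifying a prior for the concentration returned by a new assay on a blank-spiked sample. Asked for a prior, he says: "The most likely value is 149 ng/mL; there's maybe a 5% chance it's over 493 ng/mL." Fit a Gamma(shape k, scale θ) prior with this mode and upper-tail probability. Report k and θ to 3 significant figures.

k ≈ 2.82, θ ≈ 81.8

Gamma(k,θ) with k>1 has mode (k−1)θ, so θ = 149/(k−1).
Need P(X < 493) = 0.95 with θ tied to k this way. Start at k = 2, θ = 149: P(X<493) ≈ 0.842.
Too low — raise k to concentrate. Iterating converges to k ≈ 2.82.
Then θ = 149/(2.82−1) ≈ 81.8.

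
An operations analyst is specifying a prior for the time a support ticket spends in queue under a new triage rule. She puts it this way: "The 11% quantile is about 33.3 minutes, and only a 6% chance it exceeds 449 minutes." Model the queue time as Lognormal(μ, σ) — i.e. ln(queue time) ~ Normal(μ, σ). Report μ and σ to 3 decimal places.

μ ≈ 4.653, σ ≈ 0.935

If T ~ Lognormal(μ,σ) then ln T ~ Normal(μ,σ), so the p-quantile of ln T is μ + z_p·σ.
ln(33.3) = 3.506 and ln(449) = 6.107; z_{0.11} = -1.227, z_{0.94} = 1.555.
σ = (6.107 − 3.506)/(1.555 − (-1.227)) = 0.935.
μ = 3.506 − (-1.227)·0.935 = 4.653.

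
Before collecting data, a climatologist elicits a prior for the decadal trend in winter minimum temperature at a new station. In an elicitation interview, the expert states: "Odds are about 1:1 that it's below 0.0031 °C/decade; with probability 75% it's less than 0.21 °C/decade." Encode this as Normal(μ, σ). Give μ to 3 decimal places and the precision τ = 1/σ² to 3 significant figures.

μ = 0.003, τ = 10.6

The p-quantile of Normal(μ,σ) is μ + z_p·σ, with z_{0.5} = 0 and z_{0.75} = 0.6745.
Eliminate σ: μ = (z₂·x₁ − z₁·x₂)/(z₂ − z₁) = (0.6745·0.0031 − (0)·0.21)/0.6745 = 0.003.
Then σ = (x₂ − x₁)/(z₂ − z₁) = (0.21 − 0.0031)/0.6745 = 0.307.
Precision τ = 1/σ² = 1/0.3068² = 10.6.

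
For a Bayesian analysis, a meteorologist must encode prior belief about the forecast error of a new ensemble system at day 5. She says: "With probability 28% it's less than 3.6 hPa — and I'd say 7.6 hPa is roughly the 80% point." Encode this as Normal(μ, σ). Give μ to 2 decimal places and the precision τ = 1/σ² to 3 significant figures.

μ = 5.24, τ = 0.127

The p-quantile of Normal(μ,σ) is μ + z_p·σ, with z_{0.28} = -0.5828 and z_{0.8} = 0.8416.
Eliminate σ: μ = (z₂·x₁ − z₁·x₂)/(z₂ − z₁) = (0.8416·3.6 − (-0.5828)·7.6)/1.424 = 5.24.
Then σ = (x₂ − x₁)/(z₂ − z₁) = (7.6 − 3.6)/1.424 = 2.81.
Precision τ = 1/σ² = 1/2.808² = 0.127.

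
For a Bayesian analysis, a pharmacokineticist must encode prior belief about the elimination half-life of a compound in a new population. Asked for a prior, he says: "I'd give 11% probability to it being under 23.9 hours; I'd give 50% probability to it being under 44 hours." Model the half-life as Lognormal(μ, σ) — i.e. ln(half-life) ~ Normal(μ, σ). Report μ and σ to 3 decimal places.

If T ~ Lognormal(μ,σ) then ln T ~ Normal(μ,σ), so the p-quantile of ln T is μ + z_p·σ.
ln(23.9) = 3.174 and ln(44) = 3.784; z_{0.11} = -1.227, z_{0.5} = 0.
σ = (3.784 − 3.174)/(0 − (-1.227)) = 0.498.
μ = 3.174 − (-1.227)·0.498 = 3.784.

μ ≈ 3.784, σ ≈ 0.498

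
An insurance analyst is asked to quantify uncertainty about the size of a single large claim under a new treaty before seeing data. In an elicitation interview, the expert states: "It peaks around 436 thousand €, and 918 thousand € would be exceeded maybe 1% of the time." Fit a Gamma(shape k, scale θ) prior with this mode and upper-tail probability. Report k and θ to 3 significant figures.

Gamma(k,θ) with k>1 has mode (k−1)θ, so θ = 436/(k−1).
Need P(X < 918) = 0.99 with θ tied to k this way. Start at k = 2, θ = 436: P(X<918) ≈ 0.622.
Too low — raise k to concentrate. Iterating converges to k ≈ 9.77.
Then θ = 436/(9.77−1) ≈ 49.7.

k ≈ 9.77, θ ≈ 49.7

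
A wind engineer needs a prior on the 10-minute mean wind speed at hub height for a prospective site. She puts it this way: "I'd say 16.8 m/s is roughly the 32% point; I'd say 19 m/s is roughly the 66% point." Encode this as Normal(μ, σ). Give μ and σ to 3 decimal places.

μ = 17.969, σ = 2.500

The p-quantile of Normal(μ,σ) is μ + z_p·σ, with z_{0.32} = -0.4677 and z_{0.66} = 0.4125.
Eliminate σ: μ = (z₂·x₁ − z₁·x₂)/(z₂ − z₁) = (0.4125·16.8 − (-0.4677)·19)/0.8802 = 17.969.
Then σ = (x₂ − x₁)/(z₂ − z₁) = (19 − 16.8)/0.8802 = 2.500.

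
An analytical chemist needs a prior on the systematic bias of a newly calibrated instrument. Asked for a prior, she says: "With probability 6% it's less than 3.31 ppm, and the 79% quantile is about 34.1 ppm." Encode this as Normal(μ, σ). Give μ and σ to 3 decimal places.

μ = 23.584, σ = 13.040

For Normal(μ,σ), the p-quantile is μ + z_p·σ. Here z_{0.06} = -1.555, z_{0.79} = 0.8064.
So 3.31 = μ − 1.555σ and 34.1 = μ + 0.8064σ.
Subtracting: σ = (34.1 − 3.31)/(0.8064 − (-1.555)) = 13.040.
Then μ = 3.31 − (-1.555)·13.040 = 23.584.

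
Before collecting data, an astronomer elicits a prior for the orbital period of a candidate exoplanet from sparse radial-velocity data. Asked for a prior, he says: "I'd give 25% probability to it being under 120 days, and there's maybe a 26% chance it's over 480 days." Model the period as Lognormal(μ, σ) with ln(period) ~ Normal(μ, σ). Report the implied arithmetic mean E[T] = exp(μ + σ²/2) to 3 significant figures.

E[T] ≈ 424 days

If T ~ Lognormal(μ,σ) then ln T ~ Normal(μ,σ), so the p-quantile of ln T is μ + z_p·σ.
ln(120) = 4.787 and ln(480) = 6.174; z_{0.25} = -0.6745, z_{0.74} = 0.6433.
σ = (6.174 − 4.787)/(0.6433 − (-0.6745)) = 1.052.
μ = 4.787 − (-0.6745)·1.052 = 5.497.
E[T] = exp(μ + σ²/2) = exp(5.497 + 0.5533) = 424 days.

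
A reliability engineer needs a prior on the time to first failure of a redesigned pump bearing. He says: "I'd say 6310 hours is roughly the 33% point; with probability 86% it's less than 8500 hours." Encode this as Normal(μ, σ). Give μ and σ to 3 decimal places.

μ = 6943.725, σ = 1440.569

The p-quantile of Normal(μ,σ) is μ + z_p·σ, with z_{0.33} = -0.4399 and z_{0.86} = 1.08.
Eliminate σ: μ = (z₂·x₁ − z₁·x₂)/(z₂ − z₁) = (1.08·6310 − (-0.4399)·8500)/1.52 = 6943.725.
Then σ = (x₂ − x₁)/(z₂ − z₁) = (8500 − 6310)/1.52 = 1440.569.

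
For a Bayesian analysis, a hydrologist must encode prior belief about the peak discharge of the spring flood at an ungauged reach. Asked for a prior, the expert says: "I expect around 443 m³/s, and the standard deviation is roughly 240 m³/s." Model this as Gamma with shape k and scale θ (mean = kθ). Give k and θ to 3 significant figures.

k ≈ 3.41, θ ≈ 130

For Gamma(k, scale θ): mean = kθ, variance = kθ², so CV = 1/√k.
CV = SD/mean = 240/443 = 0.5418, hence k = 1/CV² = 3.41.
Then θ = mean/k = 443/3.41 = 130.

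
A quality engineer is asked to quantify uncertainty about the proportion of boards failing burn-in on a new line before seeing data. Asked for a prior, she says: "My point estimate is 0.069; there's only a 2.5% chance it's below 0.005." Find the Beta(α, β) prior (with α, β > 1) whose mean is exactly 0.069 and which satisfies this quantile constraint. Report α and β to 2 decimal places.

α ≈ 1.46, β ≈ 19.76

With mean 0.069 fixed, write α = 0.069s, β = 0.931s where s = α+β.
Need P(θ < 0.005) = 0.025 under Beta(0.069s, 0.931s). Normal approximation: (q−m)/√(m(1−m)/s) ≈ z_{0.025} = -1.96, so s ≈ 0.069·0.931·(-1.96)²/(0.005−0.069)² = 60.2.
At s = 60.2: P(θ<0.005) ≈ 0.000. Adjusting to match 0.025 gives s ≈ 21.23.
So α = 0.069·21.23 ≈ 1.46, β = 0.931·21.23 ≈ 19.76.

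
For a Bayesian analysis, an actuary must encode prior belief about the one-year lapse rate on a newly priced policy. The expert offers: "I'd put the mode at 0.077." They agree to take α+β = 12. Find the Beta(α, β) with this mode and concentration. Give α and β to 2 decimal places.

α = 1.77, β = 10.23

For α,β > 1 the Beta mode is (α−1)/(α+β−2). With α+β = 12, the mode is (α−1)/10.
Set (α−1)/10 = 0.077 → α = 1 + 0.077·10 = 1.77.
β = 12 − α = 10.23.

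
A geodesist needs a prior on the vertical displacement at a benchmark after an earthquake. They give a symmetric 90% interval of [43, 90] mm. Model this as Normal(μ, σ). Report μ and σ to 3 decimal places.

μ = 66.500, σ = 14.287

A symmetric 90% interval runs μ ± z·σ with z = 1.645.
Half-width = 23.5, so σ = 23.5/1.645 = 14.287.
μ is the interval midpoint, 66.500.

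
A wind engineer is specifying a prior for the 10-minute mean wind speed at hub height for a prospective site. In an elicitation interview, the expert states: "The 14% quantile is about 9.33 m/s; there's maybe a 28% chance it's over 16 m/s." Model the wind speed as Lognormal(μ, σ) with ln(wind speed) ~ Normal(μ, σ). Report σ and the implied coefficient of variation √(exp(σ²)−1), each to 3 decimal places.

If T ~ Lognormal(μ,σ) then ln T ~ Normal(μ,σ), so the p-quantile of ln T is μ + z_p·σ.
ln(9.33) = 2.233 and ln(16) = 2.773; z_{0.14} = -1.08, z_{0.72} = 0.5828.
σ = (2.773 − 2.233)/(0.5828 − (-1.08)) = 0.324.
μ = 2.233 − (-1.08)·0.324 = 2.584.
CV = √(exp(σ²)−1) = √(exp(0.1052)−1) = 0.333.

σ ≈ 0.324, CV ≈ 0.333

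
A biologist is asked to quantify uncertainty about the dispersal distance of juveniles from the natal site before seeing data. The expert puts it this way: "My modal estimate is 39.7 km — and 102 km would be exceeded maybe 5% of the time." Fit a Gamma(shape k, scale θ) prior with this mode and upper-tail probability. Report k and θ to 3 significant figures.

Gamma(k,θ) with k>1 has mode (k−1)θ, so θ = 39.7/(k−1).
Need P(X < 102) = 0.95 with θ tied to k this way. Start at k = 2, θ = 39.7: P(X<102) ≈ 0.727.
Too low — raise k to concentrate. Iterating converges to k ≈ 4.04.
Then θ = 39.7/(4.04−1) ≈ 13.1.

k ≈ 4.04, θ ≈ 13.1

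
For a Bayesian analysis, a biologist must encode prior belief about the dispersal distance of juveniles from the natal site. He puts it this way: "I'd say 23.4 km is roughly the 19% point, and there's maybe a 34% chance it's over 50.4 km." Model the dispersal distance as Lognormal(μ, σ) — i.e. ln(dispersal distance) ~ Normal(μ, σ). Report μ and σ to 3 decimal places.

If T ~ Lognormal(μ,σ) then ln T ~ Normal(μ,σ), so the p-quantile of ln T is μ + z_p·σ.
ln(23.4) = 3.153 and ln(50.4) = 3.92; z_{0.19} = -0.8779, z_{0.66} = 0.4125.
σ = (3.92 − 3.153)/(0.4125 − (-0.8779)) = 0.595.
μ = 3.153 − (-0.8779)·0.595 = 3.675.

μ ≈ 3.675, σ ≈ 0.595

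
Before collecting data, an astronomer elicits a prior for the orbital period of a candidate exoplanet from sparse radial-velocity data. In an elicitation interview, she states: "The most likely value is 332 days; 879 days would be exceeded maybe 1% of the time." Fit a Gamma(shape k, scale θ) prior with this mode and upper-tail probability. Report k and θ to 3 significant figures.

Gamma(k,θ) with k>1 has mode (k−1)θ, so θ = 332/(k−1).
Need P(X < 879) = 0.99 with θ tied to k this way. Start at k = 2, θ = 332: P(X<879) ≈ 0.742.
Too low — raise k to concentrate. Iterating converges to k ≈ 5.89.
Then θ = 332/(5.89−1) ≈ 67.9.

k ≈ 5.89, θ ≈ 67.9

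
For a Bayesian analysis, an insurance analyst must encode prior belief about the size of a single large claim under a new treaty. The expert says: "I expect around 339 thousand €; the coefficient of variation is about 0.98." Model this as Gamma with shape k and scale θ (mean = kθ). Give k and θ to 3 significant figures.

For Gamma(k, scale θ): mean = kθ, variance = kθ², so CV = 1/√k.
CV = 0.98, hence k = 1/CV² = 1.04.
Then θ = mean/k = 339/1.04 = 326.

k ≈ 1.04, θ ≈ 326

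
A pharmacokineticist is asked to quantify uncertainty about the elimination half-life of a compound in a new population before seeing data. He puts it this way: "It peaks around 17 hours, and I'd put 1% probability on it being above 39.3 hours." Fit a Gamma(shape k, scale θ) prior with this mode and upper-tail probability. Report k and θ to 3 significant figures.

k ≈ 7.8, θ ≈ 2.5

Gamma(k,θ) with k>1 has mode (k−1)θ, so θ = 17/(k−1).
Need P(X < 39.3) = 0.99 with θ tied to k this way. Start at k = 2, θ = 17: P(X<39.3) ≈ 0.672.
Too low — raise k to concentrate. Iterating converges to k ≈ 7.8.
Then θ = 17/(7.8−1) ≈ 2.5.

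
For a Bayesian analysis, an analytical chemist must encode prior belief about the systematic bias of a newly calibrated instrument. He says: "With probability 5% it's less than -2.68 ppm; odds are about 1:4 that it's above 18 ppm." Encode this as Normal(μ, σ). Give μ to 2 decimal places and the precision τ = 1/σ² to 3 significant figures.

μ = 11.00, τ = 0.0145

The p-quantile of Normal(μ,σ) is μ + z_p·σ, with z_{0.05} = -1.645 and z_{0.8} = 0.8416.
Eliminate σ: μ = (z₂·x₁ − z₁·x₂)/(z₂ − z₁) = (0.8416·-2.68 − (-1.645)·18)/2.486 = 11.00.
Then σ = (x₂ − x₁)/(z₂ − z₁) = (18 − -2.68)/2.486 = 8.32.
Precision τ = 1/σ² = 1/8.317² = 0.0145.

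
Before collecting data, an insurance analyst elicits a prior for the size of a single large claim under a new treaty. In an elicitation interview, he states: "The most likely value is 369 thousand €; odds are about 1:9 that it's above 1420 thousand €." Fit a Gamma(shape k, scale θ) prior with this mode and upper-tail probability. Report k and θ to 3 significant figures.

k ≈ 2.02, θ ≈ 363

Gamma(k,θ) with k>1 has mode (k−1)θ, so θ = 369/(k−1).
Need P(X < 1420) = 0.9 with θ tied to k this way. Start at k = 2, θ = 369: P(X<1420) ≈ 0.897.
Too low — raise k to concentrate. Iterating converges to k ≈ 2.02.
Then θ = 369/(2.02−1) ≈ 363.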